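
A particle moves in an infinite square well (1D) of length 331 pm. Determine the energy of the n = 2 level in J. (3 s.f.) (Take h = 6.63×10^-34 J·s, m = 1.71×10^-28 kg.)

E_2 = 1.17×10^-20 J

For an infinite well E_n = n²h²/(8mL²), so E_1 = h²/(8mL²) = (6.63×10^-34)²/(8·1.71×10^-28·(3.31×10^-10 m)²) = 2.933×10^-21 J.
Then E_2 = 2²·E_1 = 4·2.933×10^-21 J = 1.17×10^-20 J.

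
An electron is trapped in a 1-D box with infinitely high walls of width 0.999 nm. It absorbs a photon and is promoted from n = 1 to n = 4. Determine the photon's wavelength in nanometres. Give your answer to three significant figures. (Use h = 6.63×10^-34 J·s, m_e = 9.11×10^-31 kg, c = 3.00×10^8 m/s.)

E_1 = h²/(8m_eL²) = 6.043×10^-20 J, so ΔE = (4² − 1²)E_1 = 9.064×10^-19 J.
λ = hc/ΔE = (6.63×10^-34·3.00×10^8)/9.064×10^-19 = 2.19×10^-7 m = 219 nm.

λ = 219 nm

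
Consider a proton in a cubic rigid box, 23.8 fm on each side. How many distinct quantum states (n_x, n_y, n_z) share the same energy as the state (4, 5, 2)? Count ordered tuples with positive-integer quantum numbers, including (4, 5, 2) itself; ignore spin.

The level has n_x² + n_y² + n_z² = 45. The ordered positive-integer solutions are (2, 4, 5), (2, 5, 4), (4, 2, 5), (4, 5, 2), (5, 2, 4), (5, 4, 2).
That gives 6 states.

degeneracy = 6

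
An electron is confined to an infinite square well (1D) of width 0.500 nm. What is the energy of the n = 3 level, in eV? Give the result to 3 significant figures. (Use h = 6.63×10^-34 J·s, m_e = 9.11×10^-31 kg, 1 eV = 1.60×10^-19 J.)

E_3 = 13.6 eV

For an infinite well E_n = n²h²/(8m_eL²), so E_1 = h²/(8m_eL²) = (6.63×10^-34)²/(8·9.11×10^-31·(5.00×10^-10 m)²) = 2.413×10^-19 J.
Then E_3 = 3²·E_1 = 9·2.413×10^-19 J = 2.172×10^-18 J.
Converting, E_3 = 2.172×10^-18 J / (1.60×10^-19 J/eV) = 13.6 eV.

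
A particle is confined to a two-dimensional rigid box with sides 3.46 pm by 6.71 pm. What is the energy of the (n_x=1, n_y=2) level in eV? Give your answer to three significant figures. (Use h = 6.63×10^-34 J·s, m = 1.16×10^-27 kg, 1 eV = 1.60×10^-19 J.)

For a 2D rectangular well E = (h²/8m)·Σ n_i²/L_i² = (6.63×10^-34)²/(8·1.16×10^-27) · [1²/(3.46 pm)² + 2²/(6.71 pm)²].
Evaluating gives E = 8.165×10^-18 J = 51.0 eV.

E = 51.0 eV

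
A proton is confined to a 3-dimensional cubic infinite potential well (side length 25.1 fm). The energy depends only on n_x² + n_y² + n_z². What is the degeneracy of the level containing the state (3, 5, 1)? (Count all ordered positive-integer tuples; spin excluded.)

The level has n_x² + n_y² + n_z² = 35. The ordered positive-integer solutions are (1, 3, 5), (1, 5, 3), (3, 1, 5), (3, 5, 1), (5, 1, 3), (5, 3, 1).
That gives 6 states.

degeneracy = 6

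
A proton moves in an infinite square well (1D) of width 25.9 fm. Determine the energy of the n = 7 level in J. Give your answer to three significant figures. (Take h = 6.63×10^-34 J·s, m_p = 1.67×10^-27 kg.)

For an infinite well E_n = n²h²/(8m_pL²), so E_1 = h²/(8m_pL²) = (6.63×10^-34)²/(8·1.67×10^-27·(2.59×10^-14 m)²) = 4.905×10^-14 J.
Then E_7 = 7²·E_1 = 49·4.905×10^-14 J = 2.40×10^-12 J.

E_7 = 2.40×10^-12 J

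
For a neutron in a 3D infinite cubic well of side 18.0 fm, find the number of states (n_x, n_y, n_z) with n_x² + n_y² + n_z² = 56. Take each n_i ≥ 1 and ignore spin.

The level has n_x² + n_y² + n_z² = 56. The ordered positive-integer solutions are (2, 4, 6), (2, 6, 4), (4, 2, 6), (4, 6, 2), (6, 2, 4), (6, 4, 2).
That gives 6 states.

degeneracy = 6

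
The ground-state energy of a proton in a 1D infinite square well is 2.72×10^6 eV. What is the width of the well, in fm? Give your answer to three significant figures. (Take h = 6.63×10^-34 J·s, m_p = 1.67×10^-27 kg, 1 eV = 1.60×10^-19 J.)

From E_n = n²h²/(8m_pL²), L = n·h/√(8m_pE_n).
E_1 = 2.72×10^6 eV = 4.352×10^-13 J, so L = 1·6.63×10^-34/√(8·1.67×10^-27·4.352×10^-13) = 8.69×10^-15 m = 8.69 fm.

L = 8.69 fm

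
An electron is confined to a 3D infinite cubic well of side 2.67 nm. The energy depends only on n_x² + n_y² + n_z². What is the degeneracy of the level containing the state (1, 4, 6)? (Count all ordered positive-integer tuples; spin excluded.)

degeneracy = 6

The level has n_x² + n_y² + n_z² = 53. The ordered positive-integer solutions are (1, 4, 6), (1, 6, 4), (4, 1, 6), (4, 6, 1), (6, 1, 4), (6, 4, 1).
That gives 6 states.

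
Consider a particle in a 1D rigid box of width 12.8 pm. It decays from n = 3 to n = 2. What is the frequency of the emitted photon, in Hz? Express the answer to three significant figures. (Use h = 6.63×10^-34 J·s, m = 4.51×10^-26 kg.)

E_1 = h²/(8mL²) = 7.436×10^-21 J and ΔE = (3² − 2²)E_1 = 3.718×10^-20 J.
f = ΔE/h = 3.718×10^-20/6.63×10^-34 = 5.61×10^13 Hz.

f = 5.61×10^13 Hz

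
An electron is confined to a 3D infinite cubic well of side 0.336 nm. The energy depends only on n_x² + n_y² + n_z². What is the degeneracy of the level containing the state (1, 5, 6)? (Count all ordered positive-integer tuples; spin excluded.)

degeneracy = 12

The level has n_x² + n_y² + n_z² = 62. The ordered positive-integer solutions are (1, 5, 6), (1, 6, 5), (2, 3, 7), (2, 7, 3), (3, 2, 7), (3, 7, 2), (5, 1, 6), (5, 6, 1), (6, 1, 5), (6, 5, 1), (7, 2, 3), (7, 3, 2).
That gives 12 states.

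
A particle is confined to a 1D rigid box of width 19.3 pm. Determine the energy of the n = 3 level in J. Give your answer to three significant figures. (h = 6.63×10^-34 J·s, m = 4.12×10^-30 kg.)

For an infinite well E_n = n²h²/(8mL²), so E_1 = h²/(8mL²) = (6.63×10^-34)²/(8·4.12×10^-30·(1.93×10^-11 m)²) = 3.580×10^-17 J.
Then E_3 = 3²·E_1 = 9·3.580×10^-17 J = 3.22×10^-16 J.

E_3 = 3.22×10^-16 J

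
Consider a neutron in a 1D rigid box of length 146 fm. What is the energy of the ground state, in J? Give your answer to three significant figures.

E_1 = 1.54×10^-15 J

For an infinite well E_n = n²h²/(8m_nL²), so E_1 = h²/(8m_nL²) = (6.626×10^-34)²/(8·1.675×10^-27·(1.46×10^-13 m)²) = 1.537×10^-15 J.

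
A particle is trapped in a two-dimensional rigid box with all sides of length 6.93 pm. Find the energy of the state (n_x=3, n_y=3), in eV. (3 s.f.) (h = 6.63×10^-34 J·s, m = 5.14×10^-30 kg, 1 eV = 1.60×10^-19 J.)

For a 2D rectangular well E = (h²/8m)·Σ n_i²/L_i² = (6.63×10^-34)²/(8·5.14×10^-30) · [3²/(6.93 pm)² + 3²/(6.93 pm)²].
Evaluating gives E = 4.007×10^-15 J = 2.50×10^4 eV.

E = 2.50×10^4 eV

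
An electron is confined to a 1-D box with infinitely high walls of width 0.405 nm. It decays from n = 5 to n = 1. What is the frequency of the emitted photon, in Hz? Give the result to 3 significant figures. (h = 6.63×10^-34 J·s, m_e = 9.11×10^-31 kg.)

f = 1.33×10^16 Hz

E_1 = h²/(8m_eL²) = 3.677×10^-19 J and ΔE = (5² − 1²)E_1 = 8.825×10^-18 J.
f = ΔE/h = 8.825×10^-18/6.63×10^-34 = 1.33×10^16 Hz.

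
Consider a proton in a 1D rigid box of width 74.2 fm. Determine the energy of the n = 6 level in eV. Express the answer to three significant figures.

E_6 = 1.34×10^6 eV

For an infinite well E_n = n²h²/(8m_pL²), so E_1 = h²/(8m_pL²) = (6.626×10^-34)²/(8·1.673×10^-27·(7.42×10^-14 m)²) = 5.958×10^-15 J.
Then E_6 = 6²·E_1 = 36·5.958×10^-15 J = 2.145×10^-13 J.
Converting, E_6 = 2.145×10^-13 J / (1.602×10^-19 J/eV) = 1.34×10^6 eV.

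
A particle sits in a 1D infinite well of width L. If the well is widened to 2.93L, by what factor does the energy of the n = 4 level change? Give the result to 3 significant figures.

0.116

E_n ∝ 1/L², so the energy scales by 1/2.93² = 0.116.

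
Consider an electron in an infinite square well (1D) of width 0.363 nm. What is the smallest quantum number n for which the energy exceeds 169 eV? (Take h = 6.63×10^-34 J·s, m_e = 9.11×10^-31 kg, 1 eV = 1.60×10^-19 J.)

n = 8

E_1 = h²/(8m_eL²) = 4.577×10^-19 J = 2.861 eV.
Need n² > 169/2.861 = 59.07, i.e. n > 7.686.
The smallest integer satisfying this is n = 8.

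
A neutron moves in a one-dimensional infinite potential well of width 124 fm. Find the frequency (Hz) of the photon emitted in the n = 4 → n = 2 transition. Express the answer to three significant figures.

E_1 = h²/(8m_nL²) = 2.131×10^-15 J and ΔE = (4² − 2²)E_1 = 2.557×10^-14 J.
f = ΔE/h = 2.557×10^-14/6.626×10^-34 = 3.86×10^19 Hz.

f = 3.86×10^19 Hz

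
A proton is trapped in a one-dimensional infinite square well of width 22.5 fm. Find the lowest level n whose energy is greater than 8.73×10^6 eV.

E_1 = h²/(8m_pL²) = 6.480×10^-14 J = 4.045×10^5 eV.
Need n² > 8.73×10^6/4.045×10^5 = 21.58, i.e. n > 4.645.
The smallest integer satisfying this is n = 5.

n = 5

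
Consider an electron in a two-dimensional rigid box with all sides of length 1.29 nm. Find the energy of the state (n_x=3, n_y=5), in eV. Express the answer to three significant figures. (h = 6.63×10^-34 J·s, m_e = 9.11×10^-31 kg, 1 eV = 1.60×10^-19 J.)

E = 7.70 eV

For a 2D rectangular well E = (h²/8m_e)·Σ n_i²/L_i² = (6.63×10^-34)²/(8·9.11×10^-31) · [3²/(1.29 nm)² + 5²/(1.29 nm)²].
Evaluating gives E = 1.232×10^-18 J = 7.70 eV.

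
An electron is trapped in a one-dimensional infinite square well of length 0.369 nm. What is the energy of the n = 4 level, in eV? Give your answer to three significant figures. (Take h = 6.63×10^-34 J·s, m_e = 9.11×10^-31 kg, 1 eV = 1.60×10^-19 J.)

For an infinite well E_n = n²h²/(8m_eL²), so E_1 = h²/(8m_eL²) = (6.63×10^-34)²/(8·9.11×10^-31·(3.69×10^-10 m)²) = 4.430×10^-19 J.
Then E_4 = 4²·E_1 = 16·4.430×10^-19 J = 7.088×10^-18 J.
Converting, E_4 = 7.088×10^-18 J / (1.60×10^-19 J/eV) = 44.3 eV.

E_4 = 44.3 eV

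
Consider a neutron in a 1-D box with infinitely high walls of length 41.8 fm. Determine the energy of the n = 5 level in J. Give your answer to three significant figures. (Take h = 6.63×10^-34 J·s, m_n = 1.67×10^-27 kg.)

For an infinite well E_n = n²h²/(8m_nL²), so E_1 = h²/(8m_nL²) = (6.63×10^-34)²/(8·1.67×10^-27·(4.18×10^-14 m)²) = 1.883×10^-14 J.
Then E_5 = 5²·E_1 = 25·1.883×10^-14 J = 4.71×10^-13 J.

E_5 = 4.71×10^-13 J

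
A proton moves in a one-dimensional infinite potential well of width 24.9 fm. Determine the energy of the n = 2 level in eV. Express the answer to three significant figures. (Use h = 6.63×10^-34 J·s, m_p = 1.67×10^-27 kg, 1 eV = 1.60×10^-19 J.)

E_2 = 1.33×10^6 eV

For an infinite well E_n = n²h²/(8m_pL²), so E_1 = h²/(8m_pL²) = (6.63×10^-34)²/(8·1.67×10^-27·(2.49×10^-14 m)²) = 5.307×10^-14 J.
Then E_2 = 2²·E_1 = 4·5.307×10^-14 J = 2.123×10^-13 J.
Converting, E_2 = 2.123×10^-13 J / (1.60×10^-19 J/eV) = 1.33×10^6 eV.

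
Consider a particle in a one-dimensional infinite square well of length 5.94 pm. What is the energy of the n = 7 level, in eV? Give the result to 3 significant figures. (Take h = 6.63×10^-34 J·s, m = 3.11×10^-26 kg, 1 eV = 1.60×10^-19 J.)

E_7 = 15.3 eV

For an infinite well E_n = n²h²/(8mL²), so E_1 = h²/(8mL²) = (6.63×10^-34)²/(8·3.11×10^-26·(5.94×10^-12 m)²) = 5.007×10^-20 J.
Then E_7 = 7²·E_1 = 49·5.007×10^-20 J = 2.453×10^-18 J.
Converting, E_7 = 2.453×10^-18 J / (1.60×10^-19 J/eV) = 15.3 eV.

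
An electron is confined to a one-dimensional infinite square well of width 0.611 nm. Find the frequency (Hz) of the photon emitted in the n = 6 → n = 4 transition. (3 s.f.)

f = 4.87×10^15 Hz

E_1 = h²/(8m_eL²) = 1.614×10^-19 J and ΔE = (6² − 4²)E_1 = 3.228×10^-18 J.
f = ΔE/h = 3.228×10^-18/6.626×10^-34 = 4.87×10^15 Hz.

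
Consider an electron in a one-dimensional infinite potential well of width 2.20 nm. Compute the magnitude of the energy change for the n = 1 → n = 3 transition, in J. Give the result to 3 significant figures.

E_1 = h²/(8m_eL²) = 1.245×10^-20 J.
|ΔE| = |1² − 3²|·E_1 = 8·1.245×10^-20 J = 9.96×10^-20 J.

|ΔE| = 9.96×10^-20 J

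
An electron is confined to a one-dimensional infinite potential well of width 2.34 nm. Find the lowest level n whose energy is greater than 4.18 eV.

E_1 = h²/(8m_eL²) = 1.100×10^-20 J = 0.06866 eV.
Need n² > 4.18/0.06866 = 60.88, i.e. n > 7.803.
The smallest integer satisfying this is n = 8.

n = 8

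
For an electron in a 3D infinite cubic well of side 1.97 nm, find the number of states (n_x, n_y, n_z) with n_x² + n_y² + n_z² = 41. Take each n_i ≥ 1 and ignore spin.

The level has n_x² + n_y² + n_z² = 41. The ordered positive-integer solutions are (1, 2, 6), (1, 6, 2), (2, 1, 6), (2, 6, 1), (3, 4, 4), (4, 3, 4), (4, 4, 3), (6, 1, 2), (6, 2, 1).
That gives 9 states.

degeneracy = 9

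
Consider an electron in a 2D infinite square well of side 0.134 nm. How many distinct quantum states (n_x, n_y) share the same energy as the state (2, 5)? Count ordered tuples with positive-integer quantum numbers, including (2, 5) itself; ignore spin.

degeneracy = 2

The level has n_x² + n_y² = 29. The ordered positive-integer solutions are (2, 5), (5, 2).
That gives 2 states.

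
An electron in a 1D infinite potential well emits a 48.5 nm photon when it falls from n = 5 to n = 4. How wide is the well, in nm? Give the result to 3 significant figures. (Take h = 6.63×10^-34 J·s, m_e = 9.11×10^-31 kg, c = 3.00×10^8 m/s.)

The photon carries ΔE = hc/λ = 6.63×10^-34·3.00×10^8/4.85×10^-8 m = 4.101×10^-18 J.
Since ΔE = (5² − 4²)E_1, E_1 = 4.557×10^-19 J, and L = h/√(8m_eE_1) = 3.64×10^-10 m = 0.364 nm.

L = 0.364 nm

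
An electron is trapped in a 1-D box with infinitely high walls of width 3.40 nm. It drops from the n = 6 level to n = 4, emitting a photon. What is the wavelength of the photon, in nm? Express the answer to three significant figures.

λ = 1.91×10^3 nm

E_1 = h²/(8m_eL²) = 5.212×10^-21 J, so ΔE = (6² − 4²)E_1 = 1.042×10^-19 J.
λ = hc/ΔE = (6.626×10^-34·2.998×10^8)/1.042×10^-19 = 1.91×10^-6 m = 1.91×10^3 nm.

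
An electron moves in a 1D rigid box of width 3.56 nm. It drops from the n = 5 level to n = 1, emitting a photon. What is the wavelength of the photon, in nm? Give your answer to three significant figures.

λ = 1.74×10^3 nm

E_1 = h²/(8m_eL²) = 4.754×10^-21 J, so ΔE = (5² − 1²)E_1 = 1.141×10^-19 J.
λ = hc/ΔE = (6.626×10^-34·2.998×10^8)/1.141×10^-19 = 1.74×10^-6 m = 1.74×10^3 nm.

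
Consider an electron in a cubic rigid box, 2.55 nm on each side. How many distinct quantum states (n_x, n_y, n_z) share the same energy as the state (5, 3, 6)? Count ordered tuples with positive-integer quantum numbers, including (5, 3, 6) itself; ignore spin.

The level has n_x² + n_y² + n_z² = 70. The ordered positive-integer solutions are (3, 5, 6), (3, 6, 5), (5, 3, 6), (5, 6, 3), (6, 3, 5), (6, 5, 3).
That gives 6 states.

degeneracy = 6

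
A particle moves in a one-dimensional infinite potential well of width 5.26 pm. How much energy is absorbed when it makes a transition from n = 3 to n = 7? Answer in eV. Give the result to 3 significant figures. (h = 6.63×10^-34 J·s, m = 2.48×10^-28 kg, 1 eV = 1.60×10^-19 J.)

|ΔE| = 2.00×10^3 eV

E_1 = h²/(8mL²) = 8.008×10^-18 J.
|ΔE| = |3² − 7²|·E_1 = 40·8.008×10^-18 J = 3.203×10^-16 J = 2.00×10^3 eV.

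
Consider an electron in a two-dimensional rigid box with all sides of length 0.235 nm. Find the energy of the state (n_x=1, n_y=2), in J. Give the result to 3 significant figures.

E = 5.45×10^-18 J

For a 2D rectangular well E = (h²/8m_e)·Σ n_i²/L_i² = (6.626×10^-34)²/(8·9.109×10^-31) · [1²/(0.235 nm)² + 2²/(0.235 nm)²].
Evaluating gives E = 5.45×10^-18 J.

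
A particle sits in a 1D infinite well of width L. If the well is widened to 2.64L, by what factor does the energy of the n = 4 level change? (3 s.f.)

0.143

E_n ∝ 1/L², so the energy scales by 1/2.64² = 0.143.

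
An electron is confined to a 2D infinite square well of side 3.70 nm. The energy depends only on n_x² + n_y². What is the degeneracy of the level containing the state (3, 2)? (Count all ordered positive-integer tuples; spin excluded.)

The level has n_x² + n_y² = 13. The ordered positive-integer solutions are (2, 3), (3, 2).
That gives 2 states.

degeneracy = 2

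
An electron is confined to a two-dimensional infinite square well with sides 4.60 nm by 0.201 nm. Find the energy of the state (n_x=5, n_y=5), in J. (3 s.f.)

For a 2D rectangular well E = (h²/8m_e)·Σ n_i²/L_i² = (6.626×10^-34)²/(8·9.109×10^-31) · [5²/(4.60 nm)² + 5²/(0.201 nm)²].
Evaluating gives E = 3.74×10^-17 J.

E = 3.74×10^-17 J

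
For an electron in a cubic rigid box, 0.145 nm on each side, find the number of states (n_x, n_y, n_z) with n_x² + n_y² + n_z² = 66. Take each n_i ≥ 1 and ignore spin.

degeneracy = 12

The level has n_x² + n_y² + n_z² = 66. The ordered positive-integer solutions are (1, 1, 8), (1, 4, 7), (1, 7, 4), (1, 8, 1), (4, 1, 7), (4, 5, 5), (4, 7, 1), (5, 4, 5), (5, 5, 4), (7, 1, 4), (7, 4, 1), (8, 1, 1).
That gives 12 states.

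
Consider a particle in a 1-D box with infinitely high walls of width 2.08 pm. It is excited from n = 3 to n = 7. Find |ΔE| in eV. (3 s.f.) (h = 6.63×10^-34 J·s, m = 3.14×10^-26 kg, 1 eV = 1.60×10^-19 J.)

|ΔE| = 101 eV

E_1 = h²/(8mL²) = 4.045×10^-19 J.
|ΔE| = |3² − 7²|·E_1 = 40·4.045×10^-19 J = 1.618×10^-17 J = 101 eV.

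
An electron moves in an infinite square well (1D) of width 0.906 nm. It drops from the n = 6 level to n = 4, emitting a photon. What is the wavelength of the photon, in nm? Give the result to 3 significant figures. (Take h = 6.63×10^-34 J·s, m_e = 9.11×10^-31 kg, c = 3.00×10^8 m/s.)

E_1 = h²/(8m_eL²) = 7.348×10^-20 J, so ΔE = (6² − 4²)E_1 = 1.470×10^-18 J.
λ = hc/ΔE = (6.63×10^-34·3.00×10^8)/1.470×10^-18 = 1.35×10^-7 m = 135 nm.

λ = 135 nm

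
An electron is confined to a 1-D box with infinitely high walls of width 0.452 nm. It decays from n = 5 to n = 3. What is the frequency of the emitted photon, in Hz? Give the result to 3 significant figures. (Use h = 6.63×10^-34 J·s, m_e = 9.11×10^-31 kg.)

f = 7.12×10^15 Hz

E_1 = h²/(8m_eL²) = 2.952×10^-19 J and ΔE = (5² − 3²)E_1 = 4.723×10^-18 J.
f = ΔE/h = 4.723×10^-18/6.63×10^-34 = 7.12×10^15 Hz.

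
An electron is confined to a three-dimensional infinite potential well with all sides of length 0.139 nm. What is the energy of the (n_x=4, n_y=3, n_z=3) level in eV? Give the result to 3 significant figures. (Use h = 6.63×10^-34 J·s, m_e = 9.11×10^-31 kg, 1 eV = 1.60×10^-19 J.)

E = 663 eV

For a 3D rectangular well E = (h²/8m_e)·Σ n_i²/L_i² = (6.63×10^-34)²/(8·9.11×10^-31) · [4²/(0.139 nm)² + 3²/(0.139 nm)² + 3²/(0.139 nm)²].
Evaluating gives E = 1.061×10^-16 J = 663 eV.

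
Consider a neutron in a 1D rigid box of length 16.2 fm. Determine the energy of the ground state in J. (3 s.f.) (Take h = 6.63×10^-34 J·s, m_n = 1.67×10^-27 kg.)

For an infinite well E_n = n²h²/(8m_nL²), so E_1 = h²/(8m_nL²) = (6.63×10^-34)²/(8·1.67×10^-27·(1.62×10^-14 m)²) = 1.254×10^-13 J.

E_1 = 1.25×10^-13 J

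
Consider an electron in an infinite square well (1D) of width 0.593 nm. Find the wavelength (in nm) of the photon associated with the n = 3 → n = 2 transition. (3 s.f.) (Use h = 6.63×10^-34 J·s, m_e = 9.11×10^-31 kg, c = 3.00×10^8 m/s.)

λ = 232 nm

E_1 = h²/(8m_eL²) = 1.715×10^-19 J, so ΔE = (3² − 2²)E_1 = 8.575×10^-19 J.
λ = hc/ΔE = (6.63×10^-34·3.00×10^8)/8.575×10^-19 = 2.32×10^-7 m = 232 nm.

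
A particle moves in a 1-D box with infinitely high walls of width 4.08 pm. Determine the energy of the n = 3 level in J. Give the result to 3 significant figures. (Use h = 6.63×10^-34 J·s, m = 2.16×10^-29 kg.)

E_3 = 1.38×10^-15 J

For an infinite well E_n = n²h²/(8mL²), so E_1 = h²/(8mL²) = (6.63×10^-34)²/(8·2.16×10^-29·(4.08×10^-12 m)²) = 1.528×10^-16 J.
Then E_3 = 3²·E_1 = 9·1.528×10^-16 J = 1.38×10^-15 J.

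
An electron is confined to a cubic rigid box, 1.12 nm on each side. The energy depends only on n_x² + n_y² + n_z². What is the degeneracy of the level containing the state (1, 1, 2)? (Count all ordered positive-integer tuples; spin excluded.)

The level has n_x² + n_y² + n_z² = 6. The ordered positive-integer solutions are (1, 1, 2), (1, 2, 1), (2, 1, 1).
That gives 3 states.

degeneracy = 3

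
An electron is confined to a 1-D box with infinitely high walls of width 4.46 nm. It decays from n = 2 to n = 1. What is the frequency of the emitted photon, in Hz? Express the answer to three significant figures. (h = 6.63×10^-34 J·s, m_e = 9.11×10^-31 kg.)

E_1 = h²/(8m_eL²) = 3.032×10^-21 J and ΔE = (2² − 1²)E_1 = 9.096×10^-21 J.
f = ΔE/h = 9.096×10^-21/6.63×10^-34 = 1.37×10^13 Hz.

f = 1.37×10^13 Hz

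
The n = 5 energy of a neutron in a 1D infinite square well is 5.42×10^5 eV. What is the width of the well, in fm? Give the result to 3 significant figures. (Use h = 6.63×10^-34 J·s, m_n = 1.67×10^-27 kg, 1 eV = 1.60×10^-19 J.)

From E_n = n²h²/(8m_nL²), L = n·h/√(8m_nE_n).
E_5 = 5.42×10^5 eV = 8.672×10^-14 J, so L = 5·6.63×10^-34/√(8·1.67×10^-27·8.672×10^-14) = 9.74×10^-14 m = 97.4 fm.

L = 97.4 fm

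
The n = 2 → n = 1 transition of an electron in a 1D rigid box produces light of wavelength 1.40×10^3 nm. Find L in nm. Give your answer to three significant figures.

The photon carries ΔE = hc/λ = 6.626×10^-34·2.998×10^8/1.40×10^-6 m = 1.419×10^-19 J.
Since ΔE = (2² − 1²)E_1, E_1 = 4.730×10^-20 J, and L = h/√(8m_eE_1) = 1.13×10^-9 m = 1.13 nm.

L = 1.13 nm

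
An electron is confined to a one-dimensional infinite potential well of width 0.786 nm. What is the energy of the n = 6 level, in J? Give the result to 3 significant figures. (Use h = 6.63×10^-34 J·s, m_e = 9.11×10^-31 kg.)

E_6 = 3.51×10^-18 J

For an infinite well E_n = n²h²/(8m_eL²), so E_1 = h²/(8m_eL²) = (6.63×10^-34)²/(8·9.11×10^-31·(7.86×10^-10 m)²) = 9.763×10^-20 J.
Then E_6 = 6²·E_1 = 36·9.763×10^-20 J = 3.51×10^-18 J.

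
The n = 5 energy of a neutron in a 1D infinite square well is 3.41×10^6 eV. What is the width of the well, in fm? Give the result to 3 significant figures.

From E_n = n²h²/(8m_nL²), L = n·h/√(8m_nE_n).
E_5 = 3.41×10^6 eV = 5.463×10^-13 J, so L = 5·6.626×10^-34/√(8·1.675×10^-27·5.463×10^-13) = 3.87×10^-14 m = 38.7 fm.

L = 38.7 fm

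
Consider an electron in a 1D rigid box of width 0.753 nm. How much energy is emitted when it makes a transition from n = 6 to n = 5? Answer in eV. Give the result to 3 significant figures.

E_1 = h²/(8m_eL²) = 1.063×10^-19 J.
|ΔE| = |6² − 5²|·E_1 = 11·1.063×10^-19 J = 1.169×10^-18 J = 7.30 eV.

|ΔE| = 7.30 eV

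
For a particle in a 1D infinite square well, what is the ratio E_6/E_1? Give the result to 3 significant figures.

36.0

E_n ∝ n², so E_6/E_1 = 6²/1² = 36/1 = 36.0.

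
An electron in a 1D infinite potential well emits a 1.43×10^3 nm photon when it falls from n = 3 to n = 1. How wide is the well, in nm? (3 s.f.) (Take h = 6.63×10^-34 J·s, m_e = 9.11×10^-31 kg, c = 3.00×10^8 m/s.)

The photon carries ΔE = hc/λ = 6.63×10^-34·3.00×10^8/1.43×10^-6 m = 1.391×10^-19 J.
Since ΔE = (3² − 1²)E_1, E_1 = 1.739×10^-20 J, and L = h/√(8m_eE_1) = 1.86×10^-9 m = 1.86 nm.

L = 1.86 nm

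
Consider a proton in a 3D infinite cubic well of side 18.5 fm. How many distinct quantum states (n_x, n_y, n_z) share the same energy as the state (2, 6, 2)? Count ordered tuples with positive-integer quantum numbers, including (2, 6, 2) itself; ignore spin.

degeneracy = 3

The level has n_x² + n_y² + n_z² = 44. The ordered positive-integer solutions are (2, 2, 6), (2, 6, 2), (6, 2, 2).
That gives 3 states.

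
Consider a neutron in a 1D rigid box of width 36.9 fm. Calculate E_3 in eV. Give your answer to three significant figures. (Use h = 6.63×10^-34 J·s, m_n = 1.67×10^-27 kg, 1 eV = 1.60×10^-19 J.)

E_3 = 1.36×10^6 eV

For an infinite well E_n = n²h²/(8m_nL²), so E_1 = h²/(8m_nL²) = (6.63×10^-34)²/(8·1.67×10^-27·(3.69×10^-14 m)²) = 2.416×10^-14 J.
Then E_3 = 3²·E_1 = 9·2.416×10^-14 J = 2.174×10^-13 J.
Converting, E_3 = 2.174×10^-13 J / (1.60×10^-19 J/eV) = 1.36×10^6 eV.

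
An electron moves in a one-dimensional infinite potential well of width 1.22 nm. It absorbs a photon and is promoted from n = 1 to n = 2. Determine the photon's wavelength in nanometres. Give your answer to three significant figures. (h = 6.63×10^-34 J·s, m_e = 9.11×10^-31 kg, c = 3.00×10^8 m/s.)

E_1 = h²/(8m_eL²) = 4.052×10^-20 J, so ΔE = (2² − 1²)E_1 = 1.216×10^-19 J.
λ = hc/ΔE = (6.63×10^-34·3.00×10^8)/1.216×10^-19 = 1.64×10^-6 m = 1.64×10^3 nm.

λ = 1.64×10^3 nm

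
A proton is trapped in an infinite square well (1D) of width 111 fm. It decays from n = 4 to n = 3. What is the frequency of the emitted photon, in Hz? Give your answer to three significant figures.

f = 2.81×10^19 Hz

E_1 = h²/(8m_pL²) = 2.662×10^-15 J and ΔE = (4² − 3²)E_1 = 1.863×10^-14 J.
f = ΔE/h = 1.863×10^-14/6.626×10^-34 = 2.81×10^19 Hz.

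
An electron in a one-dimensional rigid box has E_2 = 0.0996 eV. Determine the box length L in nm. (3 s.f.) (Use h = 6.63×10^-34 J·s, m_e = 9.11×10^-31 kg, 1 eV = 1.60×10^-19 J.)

L = 3.89 nm

From E_n = n²h²/(8m_eL²), L = n·h/√(8m_eE_n).
E_2 = 0.0996 eV = 1.594×10^-20 J, so L = 2·6.63×10^-34/√(8·9.11×10^-31·1.594×10^-20) = 3.89×10^-9 m = 3.89 nm.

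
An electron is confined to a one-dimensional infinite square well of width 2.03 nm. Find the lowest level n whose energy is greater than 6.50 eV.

E_1 = h²/(8m_eL²) = 1.462×10^-20 J = 0.09126 eV.
Need n² > 6.50/0.09126 = 71.23, i.e. n > 8.440.
The smallest integer satisfying this is n = 9.

n = 9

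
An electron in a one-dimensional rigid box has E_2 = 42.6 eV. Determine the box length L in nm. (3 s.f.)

L = 0.188 nm

From E_n = n²h²/(8m_eL²), L = n·h/√(8m_eE_n).
E_2 = 42.6 eV = 6.825×10^-18 J, so L = 2·6.626×10^-34/√(8·9.109×10^-31·6.825×10^-18) = 1.88×10^-10 m = 0.188 nm.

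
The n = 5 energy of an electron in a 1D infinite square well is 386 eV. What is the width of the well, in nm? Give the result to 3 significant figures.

From E_n = n²h²/(8m_eL²), L = n·h/√(8m_eE_n).
E_5 = 386 eV = 6.184×10^-17 J, so L = 5·6.626×10^-34/√(8·9.109×10^-31·6.184×10^-17) = 1.56×10^-10 m = 0.156 nm.

L = 0.156 nm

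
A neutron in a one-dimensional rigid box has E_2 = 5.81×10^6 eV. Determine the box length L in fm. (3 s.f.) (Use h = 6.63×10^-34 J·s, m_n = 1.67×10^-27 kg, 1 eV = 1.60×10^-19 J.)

From E_n = n²h²/(8m_nL²), L = n·h/√(8m_nE_n).
E_2 = 5.81×10^6 eV = 9.296×10^-13 J, so L = 2·6.63×10^-34/√(8·1.67×10^-27·9.296×10^-13) = 1.19×10^-14 m = 11.9 fm.

L = 11.9 fm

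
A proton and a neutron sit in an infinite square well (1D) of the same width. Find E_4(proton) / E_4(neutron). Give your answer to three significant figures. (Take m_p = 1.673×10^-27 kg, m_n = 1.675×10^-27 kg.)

E_n ∝ 1/m at fixed n and L, so the ratio is m_n/m_p = 1.675×10^-27/1.673×10^-27 = 1.00.

1.00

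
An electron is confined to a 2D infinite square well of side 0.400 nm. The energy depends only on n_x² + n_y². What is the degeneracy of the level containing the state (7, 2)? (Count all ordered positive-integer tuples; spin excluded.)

The level has n_x² + n_y² = 53. The ordered positive-integer solutions are (2, 7), (7, 2).
That gives 2 states.

degeneracy = 2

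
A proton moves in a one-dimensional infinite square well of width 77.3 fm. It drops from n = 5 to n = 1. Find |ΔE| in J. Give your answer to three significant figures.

|ΔE| = 1.32×10^-13 J

E_1 = h²/(8m_pL²) = 5.490×10^-15 J.
|ΔE| = |5² − 1²|·E_1 = 24·5.490×10^-15 J = 1.32×10^-13 J.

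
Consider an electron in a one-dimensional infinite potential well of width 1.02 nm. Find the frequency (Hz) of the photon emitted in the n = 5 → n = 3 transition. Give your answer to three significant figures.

f = 1.40×10^15 Hz

E_1 = h²/(8m_eL²) = 5.791×10^-20 J and ΔE = (5² − 3²)E_1 = 9.266×10^-19 J.
f = ΔE/h = 9.266×10^-19/6.626×10^-34 = 1.40×10^15 Hz.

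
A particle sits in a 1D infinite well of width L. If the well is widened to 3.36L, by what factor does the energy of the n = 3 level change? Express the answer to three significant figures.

0.0886

E_n ∝ 1/L², so the energy scales by 1/3.36² = 0.0886.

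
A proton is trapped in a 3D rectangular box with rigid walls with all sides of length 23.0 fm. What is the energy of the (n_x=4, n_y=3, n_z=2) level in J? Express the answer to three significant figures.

For a 3D rectangular well E = (h²/8m_p)·Σ n_i²/L_i² = (6.626×10^-34)²/(8·1.673×10^-27) · [4²/(23.0 fm)² + 3²/(23.0 fm)² + 2²/(23.0 fm)²].
Evaluating gives E = 1.80×10^-12 J.

E = 1.80×10^-12 J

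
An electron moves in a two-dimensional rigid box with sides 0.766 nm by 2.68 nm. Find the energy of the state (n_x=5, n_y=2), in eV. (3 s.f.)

E = 16.2 eV

For a 2D rectangular well E = (h²/8m_e)·Σ n_i²/L_i² = (6.626×10^-34)²/(8·9.109×10^-31) · [5²/(0.766 nm)² + 2²/(2.68 nm)²].
Evaluating gives E = 2.601×10^-18 J = 16.2 eV.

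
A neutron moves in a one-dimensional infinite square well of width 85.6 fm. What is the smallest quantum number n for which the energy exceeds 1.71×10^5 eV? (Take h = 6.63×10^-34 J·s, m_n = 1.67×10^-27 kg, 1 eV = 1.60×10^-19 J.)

n = 3

E_1 = h²/(8m_nL²) = 4.490×10^-15 J = 2.806×10^4 eV.
Need n² > 1.71×10^5/2.806×10^4 = 6.094, i.e. n > 2.469.
The smallest integer satisfying this is n = 3.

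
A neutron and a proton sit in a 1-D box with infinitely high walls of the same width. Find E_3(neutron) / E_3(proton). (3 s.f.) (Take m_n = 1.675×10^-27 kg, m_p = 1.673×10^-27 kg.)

E_n ∝ 1/m at fixed n and L, so the ratio is m_p/m_n = 1.673×10^-27/1.675×10^-27 = 0.999.

0.999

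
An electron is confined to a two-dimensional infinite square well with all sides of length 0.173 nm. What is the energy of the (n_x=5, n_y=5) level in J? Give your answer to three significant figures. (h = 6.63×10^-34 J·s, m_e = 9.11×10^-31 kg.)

E = 1.01×10^-16 J

For a 2D rectangular well E = (h²/8m_e)·Σ n_i²/L_i² = (6.63×10^-34)²/(8·9.11×10^-31) · [5²/(0.173 nm)² + 5²/(0.173 nm)²].
Evaluating gives E = 1.01×10^-16 J.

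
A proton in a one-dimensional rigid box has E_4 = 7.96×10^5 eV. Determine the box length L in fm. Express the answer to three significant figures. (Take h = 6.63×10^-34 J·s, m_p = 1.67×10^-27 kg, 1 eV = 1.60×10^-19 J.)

L = 64.3 fm

From E_n = n²h²/(8m_pL²), L = n·h/√(8m_pE_n).
E_4 = 7.96×10^5 eV = 1.274×10^-13 J, so L = 4·6.63×10^-34/√(8·1.67×10^-27·1.274×10^-13) = 6.43×10^-14 m = 64.3 fm.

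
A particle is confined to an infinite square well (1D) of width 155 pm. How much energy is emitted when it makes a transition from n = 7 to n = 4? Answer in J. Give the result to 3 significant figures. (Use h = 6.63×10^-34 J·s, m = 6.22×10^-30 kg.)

E_1 = h²/(8mL²) = 3.677×10^-19 J.
|ΔE| = |7² − 4²|·E_1 = 33·3.677×10^-19 J = 1.21×10^-17 J.

|ΔE| = 1.21×10^-17 J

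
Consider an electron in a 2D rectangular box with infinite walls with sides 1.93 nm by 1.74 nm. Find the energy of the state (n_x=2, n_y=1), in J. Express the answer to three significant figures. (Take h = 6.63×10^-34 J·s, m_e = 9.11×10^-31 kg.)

For a 2D rectangular well E = (h²/8m_e)·Σ n_i²/L_i² = (6.63×10^-34)²/(8·9.11×10^-31) · [2²/(1.93 nm)² + 1²/(1.74 nm)²].
Evaluating gives E = 8.47×10^-20 J.

E = 8.47×10^-20 J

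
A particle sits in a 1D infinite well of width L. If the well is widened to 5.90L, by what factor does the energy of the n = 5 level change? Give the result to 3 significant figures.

0.0287

E_n ∝ 1/L², so the energy scales by 1/5.90² = 0.0287.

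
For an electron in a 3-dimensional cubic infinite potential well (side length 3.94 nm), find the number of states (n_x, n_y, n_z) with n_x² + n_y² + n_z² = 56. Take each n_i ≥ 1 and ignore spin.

degeneracy = 6

The level has n_x² + n_y² + n_z² = 56. The ordered positive-integer solutions are (2, 4, 6), (2, 6, 4), (4, 2, 6), (4, 6, 2), (6, 2, 4), (6, 4, 2).
That gives 6 states.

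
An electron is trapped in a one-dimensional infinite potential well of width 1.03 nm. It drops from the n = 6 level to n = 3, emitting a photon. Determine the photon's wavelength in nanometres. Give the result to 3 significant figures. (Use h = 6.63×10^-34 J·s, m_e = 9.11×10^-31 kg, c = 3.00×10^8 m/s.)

λ = 130 nm

E_1 = h²/(8m_eL²) = 5.685×10^-20 J, so ΔE = (6² − 3²)E_1 = 1.535×10^-18 J.
λ = hc/ΔE = (6.63×10^-34·3.00×10^8)/1.535×10^-18 = 1.30×10^-7 m = 130 nm.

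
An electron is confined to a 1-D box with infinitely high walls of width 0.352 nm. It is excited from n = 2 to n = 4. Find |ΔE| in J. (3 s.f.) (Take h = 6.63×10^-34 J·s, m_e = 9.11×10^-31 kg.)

E_1 = h²/(8m_eL²) = 4.868×10^-19 J.
|ΔE| = |2² − 4²|·E_1 = 12·4.868×10^-19 J = 5.84×10^-18 J.

|ΔE| = 5.84×10^-18 J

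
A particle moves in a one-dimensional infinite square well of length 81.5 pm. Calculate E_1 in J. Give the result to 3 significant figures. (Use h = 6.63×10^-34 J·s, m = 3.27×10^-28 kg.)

For an infinite well E_n = n²h²/(8mL²), so E_1 = h²/(8mL²) = (6.63×10^-34)²/(8·3.27×10^-28·(8.15×10^-11 m)²) = 2.530×10^-20 J.

E_1 = 2.53×10^-20 J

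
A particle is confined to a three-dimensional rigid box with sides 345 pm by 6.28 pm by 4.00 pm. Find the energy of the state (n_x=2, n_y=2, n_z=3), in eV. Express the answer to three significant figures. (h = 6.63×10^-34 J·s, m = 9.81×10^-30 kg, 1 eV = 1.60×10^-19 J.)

E = 2.32×10^4 eV

For a 3D rectangular well E = (h²/8m)·Σ n_i²/L_i² = (6.63×10^-34)²/(8·9.81×10^-30) · [2²/(345 pm)² + 2²/(6.28 pm)² + 3²/(4.00 pm)²].
Evaluating gives E = 3.719×10^-15 J = 2.32×10^4 eV.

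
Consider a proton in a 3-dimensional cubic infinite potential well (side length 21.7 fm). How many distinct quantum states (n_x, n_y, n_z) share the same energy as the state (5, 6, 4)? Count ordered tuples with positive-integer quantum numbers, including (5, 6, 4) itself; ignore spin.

degeneracy = 12

The level has n_x² + n_y² + n_z² = 77. The ordered positive-integer solutions are (2, 3, 8), (2, 8, 3), (3, 2, 8), (3, 8, 2), (4, 5, 6), (4, 6, 5), (5, 4, 6), (5, 6, 4), (6, 4, 5), (6, 5, 4), (8, 2, 3), (8, 3, 2).
That gives 12 states.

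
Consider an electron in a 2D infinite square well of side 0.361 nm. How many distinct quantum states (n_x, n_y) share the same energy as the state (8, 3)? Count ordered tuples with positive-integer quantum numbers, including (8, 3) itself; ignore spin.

The level has n_x² + n_y² = 73. The ordered positive-integer solutions are (3, 8), (8, 3).
That gives 2 states.

degeneracy = 2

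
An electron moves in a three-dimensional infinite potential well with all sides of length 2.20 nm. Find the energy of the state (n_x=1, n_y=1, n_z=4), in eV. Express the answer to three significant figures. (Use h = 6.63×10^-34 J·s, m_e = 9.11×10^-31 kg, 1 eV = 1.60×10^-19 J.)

For a 3D rectangular well E = (h²/8m_e)·Σ n_i²/L_i² = (6.63×10^-34)²/(8·9.11×10^-31) · [1²/(2.20 nm)² + 1²/(2.20 nm)² + 4²/(2.20 nm)²].
Evaluating gives E = 2.243×10^-19 J = 1.40 eV.

E = 1.40 eV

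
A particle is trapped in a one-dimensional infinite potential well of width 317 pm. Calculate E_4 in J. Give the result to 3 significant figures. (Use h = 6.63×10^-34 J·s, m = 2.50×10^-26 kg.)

For an infinite well E_n = n²h²/(8mL²), so E_1 = h²/(8mL²) = (6.63×10^-34)²/(8·2.50×10^-26·(3.17×10^-10 m)²) = 2.187×10^-23 J.
Then E_4 = 4²·E_1 = 16·2.187×10^-23 J = 3.50×10^-22 J.

E_4 = 3.50×10^-22 J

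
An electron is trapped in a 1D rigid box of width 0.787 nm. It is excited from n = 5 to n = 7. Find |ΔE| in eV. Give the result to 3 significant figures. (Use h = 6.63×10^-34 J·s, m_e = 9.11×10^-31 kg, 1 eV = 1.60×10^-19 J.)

E_1 = h²/(8m_eL²) = 9.738×10^-20 J.
|ΔE| = |5² − 7²|·E_1 = 24·9.738×10^-20 J = 2.337×10^-18 J = 14.6 eV.

|ΔE| = 14.6 eV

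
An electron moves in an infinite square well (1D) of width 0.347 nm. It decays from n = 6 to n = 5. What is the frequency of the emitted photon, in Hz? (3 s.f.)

E_1 = h²/(8m_eL²) = 5.004×10^-19 J and ΔE = (6² − 5²)E_1 = 5.504×10^-18 J.
f = ΔE/h = 5.504×10^-18/6.626×10^-34 = 8.31×10^15 Hz.

f = 8.31×10^15 Hz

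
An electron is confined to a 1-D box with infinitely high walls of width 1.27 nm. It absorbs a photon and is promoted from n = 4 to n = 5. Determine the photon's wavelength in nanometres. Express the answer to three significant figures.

λ = 591 nm

E_1 = h²/(8m_eL²) = 3.735×10^-20 J, so ΔE = (5² − 4²)E_1 = 3.361×10^-19 J.
λ = hc/ΔE = (6.626×10^-34·2.998×10^8)/3.361×10^-19 = 5.91×10^-7 m = 591 nm.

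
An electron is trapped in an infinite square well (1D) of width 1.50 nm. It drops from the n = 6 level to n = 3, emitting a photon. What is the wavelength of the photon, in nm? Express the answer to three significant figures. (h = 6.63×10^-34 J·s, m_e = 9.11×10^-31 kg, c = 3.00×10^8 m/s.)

E_1 = h²/(8m_eL²) = 2.681×10^-20 J, so ΔE = (6² − 3²)E_1 = 7.239×10^-19 J.
λ = hc/ΔE = (6.63×10^-34·3.00×10^8)/7.239×10^-19 = 2.75×10^-7 m = 275 nm.

λ = 275 nm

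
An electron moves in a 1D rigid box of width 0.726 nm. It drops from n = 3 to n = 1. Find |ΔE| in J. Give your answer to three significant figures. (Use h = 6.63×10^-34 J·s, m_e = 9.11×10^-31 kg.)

|ΔE| = 9.15×10^-19 J

E_1 = h²/(8m_eL²) = 1.144×10^-19 J.
|ΔE| = |3² − 1²|·E_1 = 8·1.144×10^-19 J = 9.15×10^-19 J.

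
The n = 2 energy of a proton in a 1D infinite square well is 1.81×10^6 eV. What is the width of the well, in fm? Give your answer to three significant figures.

L = 21.3 fm

From E_n = n²h²/(8m_pL²), L = n·h/√(8m_pE_n).
E_2 = 1.81×10^6 eV = 2.900×10^-13 J, so L = 2·6.626×10^-34/√(8·1.673×10^-27·2.900×10^-13) = 2.13×10^-14 m = 21.3 fm.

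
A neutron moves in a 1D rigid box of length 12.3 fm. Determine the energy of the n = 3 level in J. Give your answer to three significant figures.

E_3 = 1.95×10^-12 J

For an infinite well E_n = n²h²/(8m_nL²), so E_1 = h²/(8m_nL²) = (6.626×10^-34)²/(8·1.675×10^-27·(1.23×10^-14 m)²) = 2.166×10^-13 J.
Then E_3 = 3²·E_1 = 9·2.166×10^-13 J = 1.95×10^-12 J.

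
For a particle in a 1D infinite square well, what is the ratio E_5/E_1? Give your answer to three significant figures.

25.0

E_n ∝ n², so E_5/E_1 = 5²/1² = 25/1 = 25.0.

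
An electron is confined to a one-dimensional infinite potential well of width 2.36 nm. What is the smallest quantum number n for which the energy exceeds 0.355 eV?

n = 3

E_1 = h²/(8m_eL²) = 1.082×10^-20 J = 0.06754 eV.
Need n² > 0.355/0.06754 = 5.256, i.e. n > 2.293.
The smallest integer satisfying this is n = 3.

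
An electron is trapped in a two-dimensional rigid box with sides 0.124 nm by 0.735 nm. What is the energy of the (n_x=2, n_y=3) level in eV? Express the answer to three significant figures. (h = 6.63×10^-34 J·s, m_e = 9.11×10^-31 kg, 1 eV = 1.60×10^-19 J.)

E = 104 eV

For a 2D rectangular well E = (h²/8m_e)·Σ n_i²/L_i² = (6.63×10^-34)²/(8·9.11×10^-31) · [2²/(0.124 nm)² + 3²/(0.735 nm)²].
Evaluating gives E = 1.670×10^-17 J = 104 eV.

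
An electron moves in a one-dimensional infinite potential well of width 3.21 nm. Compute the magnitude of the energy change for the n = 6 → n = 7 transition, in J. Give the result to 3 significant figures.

E_1 = h²/(8m_eL²) = 5.847×10^-21 J.
|ΔE| = |6² − 7²|·E_1 = 13·5.847×10^-21 J = 7.60×10^-20 J.

|ΔE| = 7.60×10^-20 J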